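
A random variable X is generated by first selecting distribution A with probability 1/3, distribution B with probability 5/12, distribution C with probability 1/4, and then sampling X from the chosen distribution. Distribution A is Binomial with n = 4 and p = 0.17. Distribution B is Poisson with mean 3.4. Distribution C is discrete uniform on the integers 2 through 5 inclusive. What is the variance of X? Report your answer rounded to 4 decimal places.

Per component, A: μ=0.68, E[X²]=1.0268; B: μ=3.4, E[X²]=14.96; C: μ=3.5, E[X²]=13.5.
E[X] = 0.333333·0.68 + 0.416667·3.4 + 0.25·3.5 = 2.51833.
E[X²] = 0.333333·1.0268 + 0.416667·14.96 + 0.25·13.5 = 9.9506.
Var(X) = E[X²] − (E[X])² = 9.9506 − 6.342 = 3.6086.

3.6086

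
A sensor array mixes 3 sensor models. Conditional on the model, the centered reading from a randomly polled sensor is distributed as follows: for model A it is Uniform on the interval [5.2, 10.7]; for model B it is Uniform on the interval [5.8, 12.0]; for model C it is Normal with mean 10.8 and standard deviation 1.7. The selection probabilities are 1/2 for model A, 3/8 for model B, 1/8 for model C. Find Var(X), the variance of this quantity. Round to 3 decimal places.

3.669

Per component, A: μ=7.95, E[X²]=65.7233; B: μ=8.9, E[X²]=82.4133; C: μ=10.8, E[X²]=119.53.
E[X] = 0.5·7.95 + 0.375·8.9 + 0.125·10.8 = 8.6625.
E[X²] = 0.5·65.7233 + 0.375·82.4133 + 0.125·119.53 = 78.7079.
Var(X) = E[X²] − (E[X])² = 78.7079 − 75.0389 = 3.66901.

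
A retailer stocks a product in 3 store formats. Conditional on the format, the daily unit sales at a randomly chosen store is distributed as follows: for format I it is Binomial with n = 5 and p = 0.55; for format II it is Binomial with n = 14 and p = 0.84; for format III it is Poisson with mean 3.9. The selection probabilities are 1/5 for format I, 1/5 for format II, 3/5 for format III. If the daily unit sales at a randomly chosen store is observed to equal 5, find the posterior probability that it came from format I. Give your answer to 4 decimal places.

0.0993

Likelihoods P(X=5 | ·): I: 0.0503284; II: 5.75361e-05; III: 0.152193.
Posterior ∝ prior × likelihood. Numerator for I: 0.2·0.0503284 = 0.0100657.
Normalizing constant: 0.2·0.0503284 + 0.2·5.75361e-05 + 0.6·0.152193 = 0.101393.
P(I | observation) = 0.0100657 / 0.101393 = 0.0992743.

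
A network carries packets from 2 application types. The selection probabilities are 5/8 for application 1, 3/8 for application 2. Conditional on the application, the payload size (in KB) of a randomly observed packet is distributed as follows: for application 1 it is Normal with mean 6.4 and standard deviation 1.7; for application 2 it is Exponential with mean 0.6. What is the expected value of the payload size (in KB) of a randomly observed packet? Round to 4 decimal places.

4.2250

Component means — 1: 6.4; 2: 0.6.
E[X] = 0.625·6.4 + 0.375·0.6 = 4.225.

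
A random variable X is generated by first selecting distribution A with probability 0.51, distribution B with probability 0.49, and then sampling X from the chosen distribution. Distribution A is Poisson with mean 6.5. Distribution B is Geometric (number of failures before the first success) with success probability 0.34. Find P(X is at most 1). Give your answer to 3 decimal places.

Conditional on each component, P(X ≤ 1): A: 0.0112758; B: 0.5644.
By total probability, P(X ≤ 1) = 0.51·0.0112758 + 0.49·0.5644 = 0.282307.

0.282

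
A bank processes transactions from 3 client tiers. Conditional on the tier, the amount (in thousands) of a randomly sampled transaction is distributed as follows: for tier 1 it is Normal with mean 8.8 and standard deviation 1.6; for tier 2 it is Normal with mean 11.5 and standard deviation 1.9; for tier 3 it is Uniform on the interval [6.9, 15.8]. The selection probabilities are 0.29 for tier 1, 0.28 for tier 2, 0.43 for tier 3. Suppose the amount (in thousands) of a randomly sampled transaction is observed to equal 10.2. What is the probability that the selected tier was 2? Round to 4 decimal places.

Likelihoods f(10.2 | ·): 1: 0.170034; 2: 0.16615; 3: 0.11236.
Posterior ∝ prior × likelihood. Numerator for 2: 0.28·0.16615 = 0.046522.
Normalizing constant: 0.29·0.170034 + 0.28·0.16615 + 0.43·0.11236 = 0.144147.
P(2 | observation) = 0.046522 / 0.144147 = 0.322741.

0.3227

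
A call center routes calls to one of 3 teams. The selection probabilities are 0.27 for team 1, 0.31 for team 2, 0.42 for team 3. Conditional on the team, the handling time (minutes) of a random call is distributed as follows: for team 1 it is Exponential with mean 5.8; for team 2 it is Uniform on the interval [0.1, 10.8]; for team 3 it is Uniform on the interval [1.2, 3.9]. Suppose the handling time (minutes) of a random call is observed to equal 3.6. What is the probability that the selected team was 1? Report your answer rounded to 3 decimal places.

Likelihoods f(3.6 | ·): 1: 0.0926851; 2: 0.0934579; 3: 0.37037.
Posterior ∝ prior × likelihood. Numerator for 1: 0.27·0.0926851 = 0.025025.
Normalizing constant: 0.27·0.0926851 + 0.31·0.0934579 + 0.42·0.37037 = 0.209552.
P(1 | observation) = 0.025025 / 0.209552 = 0.119421.

0.119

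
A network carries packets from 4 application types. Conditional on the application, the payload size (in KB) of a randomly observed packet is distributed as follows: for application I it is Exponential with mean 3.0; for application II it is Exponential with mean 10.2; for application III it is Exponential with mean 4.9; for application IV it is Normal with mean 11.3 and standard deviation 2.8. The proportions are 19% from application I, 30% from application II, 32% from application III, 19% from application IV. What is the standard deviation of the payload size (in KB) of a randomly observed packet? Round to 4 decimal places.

7.2809

Per component, I: μ=3, E[X²]=18; II: μ=10.2, E[X²]=208.08; III: μ=4.9, E[X²]=48.02; IV: μ=11.3, E[X²]=135.53.
E[X] = 0.19·3 + 0.3·10.2 + 0.32·4.9 + 0.19·11.3 = 7.345.
E[X²] = 0.19·18 + 0.3·208.08 + 0.32·48.02 + 0.19·135.53 = 106.961.
Var(X) = E[X²] − (E[X])² = 106.961 − 53.949 = 53.0121.
SD(X) = √53.0121 = 7.28094.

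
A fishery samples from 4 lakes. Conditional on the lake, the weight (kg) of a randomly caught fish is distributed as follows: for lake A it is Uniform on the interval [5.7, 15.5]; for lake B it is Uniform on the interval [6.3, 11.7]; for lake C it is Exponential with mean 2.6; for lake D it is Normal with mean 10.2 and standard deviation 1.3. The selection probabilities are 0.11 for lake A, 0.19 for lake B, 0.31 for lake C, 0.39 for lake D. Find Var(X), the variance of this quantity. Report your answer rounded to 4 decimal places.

Per component, A: μ=10.6, E[X²]=120.363; B: μ=9, E[X²]=83.43; C: μ=2.6, E[X²]=13.52; D: μ=10.2, E[X²]=105.73.
E[X] = 0.11·10.6 + 0.19·9 + 0.31·2.6 + 0.39·10.2 = 7.66.
E[X²] = 0.11·120.363 + 0.19·83.43 + 0.31·13.52 + 0.39·105.73 = 74.5176.
Var(X) = E[X²] − (E[X])² = 74.5176 − 58.6756 = 15.842.

15.8420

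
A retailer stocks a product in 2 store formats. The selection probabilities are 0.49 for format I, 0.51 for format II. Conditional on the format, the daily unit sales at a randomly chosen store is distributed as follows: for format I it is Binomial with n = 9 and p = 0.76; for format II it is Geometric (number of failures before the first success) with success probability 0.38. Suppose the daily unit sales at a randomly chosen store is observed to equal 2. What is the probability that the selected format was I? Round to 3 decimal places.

0.006

Likelihoods P(X=2 | ·): I: 0.000953693; II: 0.146072.
Posterior ∝ prior × likelihood. Numerator for I: 0.49·0.000953693 = 0.000467309.
Normalizing constant: 0.49·0.000953693 + 0.51·0.146072 = 0.074964.
P(I | observation) = 0.000467309 / 0.074964 = 0.00623378.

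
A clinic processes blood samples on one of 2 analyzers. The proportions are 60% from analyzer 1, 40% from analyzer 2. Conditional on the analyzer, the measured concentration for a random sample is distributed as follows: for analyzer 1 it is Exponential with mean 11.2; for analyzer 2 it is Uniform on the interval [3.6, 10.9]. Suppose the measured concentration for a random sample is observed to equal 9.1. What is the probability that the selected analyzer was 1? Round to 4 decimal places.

Likelihoods f(9.1 | ·): 1: 0.0396203; 2: 0.136986.
Posterior ∝ prior × likelihood. Numerator for 1: 0.6·0.0396203 = 0.0237722.
Normalizing constant: 0.6·0.0396203 + 0.4·0.136986 = 0.0785667.
P(1 | observation) = 0.0237722 / 0.0785667 = 0.302573.

0.3026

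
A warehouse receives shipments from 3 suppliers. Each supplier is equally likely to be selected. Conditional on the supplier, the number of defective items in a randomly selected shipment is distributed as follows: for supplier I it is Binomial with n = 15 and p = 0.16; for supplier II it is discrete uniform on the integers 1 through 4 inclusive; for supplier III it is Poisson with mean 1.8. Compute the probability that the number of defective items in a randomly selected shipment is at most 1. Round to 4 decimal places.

0.3317

Conditional on each supplier, P(X ≤ 1): I: 0.282134; II: 0.25; III: 0.462837.
By total probability, P(X ≤ 1) = 0.333333·0.282134 + 0.333333·0.25 + 0.333333·0.462837 = 0.331657.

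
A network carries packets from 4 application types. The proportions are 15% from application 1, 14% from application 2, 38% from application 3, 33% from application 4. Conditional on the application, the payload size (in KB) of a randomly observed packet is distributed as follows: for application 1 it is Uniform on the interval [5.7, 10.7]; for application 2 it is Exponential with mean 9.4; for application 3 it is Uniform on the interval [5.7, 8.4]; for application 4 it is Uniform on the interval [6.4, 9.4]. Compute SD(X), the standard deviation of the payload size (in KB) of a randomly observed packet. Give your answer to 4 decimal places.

3.7094

Per component, 1: μ=8.2, E[X²]=69.3233; 2: μ=9.4, E[X²]=176.72; 3: μ=7.05, E[X²]=50.31; 4: μ=7.9, E[X²]=63.16.
E[X] = 0.15·8.2 + 0.14·9.4 + 0.38·7.05 + 0.33·7.9 = 7.832.
E[X²] = 0.15·69.3233 + 0.14·176.72 + 0.38·50.31 + 0.33·63.16 = 75.0999.
Var(X) = E[X²] − (E[X])² = 75.0999 − 61.3402 = 13.7597.
SD(X) = √13.7597 = 3.7094.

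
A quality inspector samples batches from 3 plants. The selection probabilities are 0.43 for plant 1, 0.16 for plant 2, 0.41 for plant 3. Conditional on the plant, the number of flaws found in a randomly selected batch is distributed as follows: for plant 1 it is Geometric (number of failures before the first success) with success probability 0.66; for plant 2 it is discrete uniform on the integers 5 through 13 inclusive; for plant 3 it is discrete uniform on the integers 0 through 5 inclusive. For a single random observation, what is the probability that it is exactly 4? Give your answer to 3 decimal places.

0.072

Conditional on each plant, P(X = 4): 1: 0.00881982; 2: 0; 3: 0.166667.
By total probability, P(X = 4) = 0.43·0.00881982 + 0.16·0 + 0.41·0.166667 = 0.0721259.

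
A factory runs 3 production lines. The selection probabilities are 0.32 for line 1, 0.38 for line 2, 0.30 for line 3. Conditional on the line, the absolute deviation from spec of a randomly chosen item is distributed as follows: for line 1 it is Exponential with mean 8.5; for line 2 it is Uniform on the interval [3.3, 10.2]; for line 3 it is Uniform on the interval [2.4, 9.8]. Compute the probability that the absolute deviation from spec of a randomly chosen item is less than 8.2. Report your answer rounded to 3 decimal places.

Conditional on each line, P(X < 8.2): 1: 0.618905; 2: 0.710145; 3: 0.783784.
By total probability, P(X < 8.2) = 0.32·0.618905 + 0.38·0.710145 + 0.3·0.783784 = 0.70304.

0.703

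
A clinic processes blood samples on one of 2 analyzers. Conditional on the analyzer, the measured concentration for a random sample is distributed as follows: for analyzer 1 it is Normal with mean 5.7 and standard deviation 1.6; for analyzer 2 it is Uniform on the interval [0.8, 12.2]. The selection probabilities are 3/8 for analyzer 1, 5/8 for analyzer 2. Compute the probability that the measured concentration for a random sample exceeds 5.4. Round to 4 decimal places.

0.5882

Conditional on each analyzer, P(X > 5.4): 1: 0.574366; 2: 0.596491.
By total probability, P(X > 5.4) = 0.375·0.574366 + 0.625·0.596491 = 0.588194.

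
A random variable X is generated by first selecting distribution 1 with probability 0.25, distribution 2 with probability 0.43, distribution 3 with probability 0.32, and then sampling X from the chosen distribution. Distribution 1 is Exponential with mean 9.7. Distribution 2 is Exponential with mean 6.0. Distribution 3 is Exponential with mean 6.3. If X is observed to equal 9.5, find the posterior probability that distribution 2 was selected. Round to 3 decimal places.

0.413

Likelihoods f(9.5 | ·): 1: 0.0387158; 2: 0.0342149; 3: 0.0351375.
Posterior ∝ prior × likelihood. Numerator for 2: 0.43·0.0342149 = 0.0147124.
Normalizing constant: 0.25·0.0387158 + 0.43·0.0342149 + 0.32·0.0351375 = 0.0356354.
P(2 | observation) = 0.0147124 / 0.0356354 = 0.41286.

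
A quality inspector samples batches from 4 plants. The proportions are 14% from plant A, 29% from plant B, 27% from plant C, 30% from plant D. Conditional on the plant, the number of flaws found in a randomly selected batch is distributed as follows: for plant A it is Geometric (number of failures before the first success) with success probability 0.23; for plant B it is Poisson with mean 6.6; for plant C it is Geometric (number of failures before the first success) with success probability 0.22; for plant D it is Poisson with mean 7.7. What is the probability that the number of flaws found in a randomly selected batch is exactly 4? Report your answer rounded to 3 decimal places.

Conditional on each plant, P(X = 4): A: 0.080852; B: 0.107553; C: 0.0814331; D: 0.0663261.
By total probability, P(X = 4) = 0.14·0.080852 + 0.29·0.107553 + 0.27·0.0814331 + 0.3·0.0663261 = 0.0843943.

0.084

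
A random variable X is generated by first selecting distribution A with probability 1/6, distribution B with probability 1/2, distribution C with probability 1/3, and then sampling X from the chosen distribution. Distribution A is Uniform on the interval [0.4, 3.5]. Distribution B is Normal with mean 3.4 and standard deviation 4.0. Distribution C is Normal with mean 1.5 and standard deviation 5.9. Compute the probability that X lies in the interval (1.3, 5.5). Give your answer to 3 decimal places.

0.407

Conditional on each component, P(1.3 < X < 5.5): A: 0.709677; B: 0.400417; C: 0.264624.
By total probability, P(1.3 < X < 5.5) = 0.166667·0.709677 + 0.5·0.400417 + 0.333333·0.264624 = 0.406696.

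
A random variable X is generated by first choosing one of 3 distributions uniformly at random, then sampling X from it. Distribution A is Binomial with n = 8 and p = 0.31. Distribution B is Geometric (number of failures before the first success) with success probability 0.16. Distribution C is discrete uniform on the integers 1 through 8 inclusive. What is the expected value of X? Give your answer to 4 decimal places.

4.0767

Component means — A: 2.48; B: 5.25; C: 4.5.
E[X] = 0.333333·2.48 + 0.333333·5.25 + 0.333333·4.5 = 4.07667.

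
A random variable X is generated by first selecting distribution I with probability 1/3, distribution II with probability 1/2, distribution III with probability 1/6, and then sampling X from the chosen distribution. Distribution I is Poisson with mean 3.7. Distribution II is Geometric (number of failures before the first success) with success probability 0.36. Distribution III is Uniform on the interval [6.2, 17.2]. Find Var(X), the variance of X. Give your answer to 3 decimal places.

17.759

Per component, I: μ=3.7, E[X²]=17.39; II: μ=1.77778, E[X²]=8.09877; III: μ=11.7, E[X²]=146.973.
E[X] = 0.333333·3.7 + 0.5·1.77778 + 0.166667·11.7 = 4.07222.
E[X²] = 0.333333·17.39 + 0.5·8.09877 + 0.166667·146.973 = 34.3416.
Var(X) = E[X²] − (E[X])² = 34.3416 − 16.583 = 17.7586.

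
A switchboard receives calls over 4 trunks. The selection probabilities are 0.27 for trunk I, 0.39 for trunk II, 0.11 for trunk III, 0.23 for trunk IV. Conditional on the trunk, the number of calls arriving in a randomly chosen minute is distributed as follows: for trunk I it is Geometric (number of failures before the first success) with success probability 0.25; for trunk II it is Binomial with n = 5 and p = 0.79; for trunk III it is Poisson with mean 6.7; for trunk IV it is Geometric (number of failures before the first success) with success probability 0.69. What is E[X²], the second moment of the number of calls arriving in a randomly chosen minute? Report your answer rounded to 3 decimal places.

For each component E[X²] = Var + (mean)², giving I: 21; II: 16.432; III: 51.59; IV: 0.852972.
Overall E[X²] = 0.27·21 + 0.39·16.432 + 0.11·51.59 + 0.23·0.852972 = 17.9496.

17.950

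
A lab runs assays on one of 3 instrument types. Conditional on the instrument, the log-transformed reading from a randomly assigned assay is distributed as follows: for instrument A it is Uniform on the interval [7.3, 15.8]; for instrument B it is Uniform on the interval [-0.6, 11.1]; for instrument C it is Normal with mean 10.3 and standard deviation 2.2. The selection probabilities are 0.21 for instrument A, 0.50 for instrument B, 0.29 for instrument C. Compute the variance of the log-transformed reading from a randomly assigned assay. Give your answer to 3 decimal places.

16.332

Per component, A: μ=11.55, E[X²]=139.423; B: μ=5.25, E[X²]=38.97; C: μ=10.3, E[X²]=110.93.
E[X] = 0.21·11.55 + 0.5·5.25 + 0.29·10.3 = 8.0375.
E[X²] = 0.21·139.423 + 0.5·38.97 + 0.29·110.93 = 80.9336.
Var(X) = E[X²] − (E[X])² = 80.9336 − 64.6014 = 16.3322.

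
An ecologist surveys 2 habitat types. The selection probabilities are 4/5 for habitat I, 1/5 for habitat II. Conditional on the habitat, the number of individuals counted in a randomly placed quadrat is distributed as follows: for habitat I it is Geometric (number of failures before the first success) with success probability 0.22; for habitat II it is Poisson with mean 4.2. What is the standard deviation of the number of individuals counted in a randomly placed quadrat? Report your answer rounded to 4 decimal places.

3.7150

Per component, I: μ=3.54545, E[X²]=28.686; II: μ=4.2, E[X²]=21.84.
E[X] = 0.8·3.54545 + 0.2·4.2 = 3.67636.
E[X²] = 0.8·28.686 + 0.2·21.84 = 27.3168.
Var(X) = E[X²] − (E[X])² = 27.3168 − 13.5156 = 13.8011.
SD(X) = √13.8011 = 3.71498.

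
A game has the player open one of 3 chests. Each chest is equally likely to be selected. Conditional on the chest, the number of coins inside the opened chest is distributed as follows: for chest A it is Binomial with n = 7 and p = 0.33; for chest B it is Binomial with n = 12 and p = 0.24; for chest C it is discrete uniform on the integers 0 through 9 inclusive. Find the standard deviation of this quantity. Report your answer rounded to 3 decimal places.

Per component, A: μ=2.31, E[X²]=6.8838; B: μ=2.88, E[X²]=10.4832; C: μ=4.5, E[X²]=28.5.
E[X] = 0.333333·2.31 + 0.333333·2.88 + 0.333333·4.5 = 3.23.
E[X²] = 0.333333·6.8838 + 0.333333·10.4832 + 0.333333·28.5 = 15.289.
Var(X) = E[X²] − (E[X])² = 15.289 − 10.4329 = 4.8561.
SD(X) = √4.8561 = 2.20366.

2.204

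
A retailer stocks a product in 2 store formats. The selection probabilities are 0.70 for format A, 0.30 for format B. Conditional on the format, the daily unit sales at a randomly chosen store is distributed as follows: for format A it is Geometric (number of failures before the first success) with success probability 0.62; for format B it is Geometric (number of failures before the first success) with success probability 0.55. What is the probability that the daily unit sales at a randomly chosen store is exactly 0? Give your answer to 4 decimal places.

0.5990

Conditional on each format, P(X = 0): A: 0.62; B: 0.55.
By total probability, P(X = 0) = 0.7·0.62 + 0.3·0.55 = 0.599.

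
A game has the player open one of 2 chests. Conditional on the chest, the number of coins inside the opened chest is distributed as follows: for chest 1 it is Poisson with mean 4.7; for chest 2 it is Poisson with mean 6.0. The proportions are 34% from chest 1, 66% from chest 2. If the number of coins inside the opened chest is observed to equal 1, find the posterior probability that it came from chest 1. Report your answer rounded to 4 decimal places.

Likelihoods P(X=1 | ·): 1: 0.0427478; 2: 0.0148725.
Posterior ∝ prior × likelihood. Numerator for 1: 0.34·0.0427478 = 0.0145343.
Normalizing constant: 0.34·0.0427478 + 0.66·0.0148725 = 0.0243501.
P(1 | observation) = 0.0145343 / 0.0243501 = 0.596887.

0.5969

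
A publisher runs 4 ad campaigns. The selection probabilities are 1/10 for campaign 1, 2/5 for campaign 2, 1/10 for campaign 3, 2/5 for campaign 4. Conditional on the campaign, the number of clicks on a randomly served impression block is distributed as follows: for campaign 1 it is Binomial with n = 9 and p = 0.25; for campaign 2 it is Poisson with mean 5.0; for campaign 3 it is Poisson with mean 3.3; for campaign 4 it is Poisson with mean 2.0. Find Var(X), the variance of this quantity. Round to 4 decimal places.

Per component, 1: μ=2.25, E[X²]=6.75; 2: μ=5, E[X²]=30; 3: μ=3.3, E[X²]=14.19; 4: μ=2, E[X²]=6.
E[X] = 0.1·2.25 + 0.4·5 + 0.1·3.3 + 0.4·2 = 3.355.
E[X²] = 0.1·6.75 + 0.4·30 + 0.1·14.19 + 0.4·6 = 16.494.
Var(X) = E[X²] − (E[X])² = 16.494 − 11.256 = 5.23798.

5.2380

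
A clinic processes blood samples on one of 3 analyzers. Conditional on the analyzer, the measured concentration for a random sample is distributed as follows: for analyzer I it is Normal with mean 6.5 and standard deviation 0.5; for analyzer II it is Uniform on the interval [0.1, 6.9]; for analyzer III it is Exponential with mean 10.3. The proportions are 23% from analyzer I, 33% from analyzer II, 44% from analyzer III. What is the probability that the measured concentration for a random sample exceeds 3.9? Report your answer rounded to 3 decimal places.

0.677

Conditional on each analyzer, P(X > 3.9): I: 1; II: 0.441176; III: 0.684792.
By total probability, P(X > 3.9) = 0.23·1 + 0.33·0.441176 + 0.44·0.684792 = 0.676896.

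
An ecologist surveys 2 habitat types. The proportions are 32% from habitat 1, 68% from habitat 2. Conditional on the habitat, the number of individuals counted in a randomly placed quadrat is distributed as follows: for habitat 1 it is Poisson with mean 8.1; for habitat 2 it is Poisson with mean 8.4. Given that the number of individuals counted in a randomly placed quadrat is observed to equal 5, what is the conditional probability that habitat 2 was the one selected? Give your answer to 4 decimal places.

0.6538

Likelihoods P(X=5 | ·): 1: 0.088198; 2: 0.0783685.
Posterior ∝ prior × likelihood. Numerator for 2: 0.68·0.0783685 = 0.0532906.
Normalizing constant: 0.32·0.088198 + 0.68·0.0783685 = 0.0815139.
P(2 | observation) = 0.0532906 / 0.0815139 = 0.65376.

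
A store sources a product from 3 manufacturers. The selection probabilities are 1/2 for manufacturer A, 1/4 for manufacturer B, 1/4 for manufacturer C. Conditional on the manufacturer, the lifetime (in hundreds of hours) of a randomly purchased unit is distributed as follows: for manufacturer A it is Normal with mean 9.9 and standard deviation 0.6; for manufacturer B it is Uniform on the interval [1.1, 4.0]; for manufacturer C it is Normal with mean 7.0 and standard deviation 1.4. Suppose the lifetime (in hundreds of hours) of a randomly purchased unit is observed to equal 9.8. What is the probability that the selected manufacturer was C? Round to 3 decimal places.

Likelihoods f(9.8 | ·): A: 0.655733; B: 0; C: 0.038565.
Posterior ∝ prior × likelihood. Numerator for C: 0.25·0.038565 = 0.00964124.
Normalizing constant: 0.5·0.655733 + 0.25·0 + 0.25·0.038565 = 0.337508.
P(C | observation) = 0.00964124 / 0.337508 = 0.028566.

0.029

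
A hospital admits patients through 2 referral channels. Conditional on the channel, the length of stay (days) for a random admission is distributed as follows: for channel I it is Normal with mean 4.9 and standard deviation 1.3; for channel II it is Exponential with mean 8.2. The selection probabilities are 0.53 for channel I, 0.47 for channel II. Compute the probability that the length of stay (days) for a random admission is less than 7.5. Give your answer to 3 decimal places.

Conditional on each channel, P(X < 7.5): I: 0.97725; II: 0.599337.
By total probability, P(X < 7.5) = 0.53·0.97725 + 0.47·0.599337 = 0.799631.

0.800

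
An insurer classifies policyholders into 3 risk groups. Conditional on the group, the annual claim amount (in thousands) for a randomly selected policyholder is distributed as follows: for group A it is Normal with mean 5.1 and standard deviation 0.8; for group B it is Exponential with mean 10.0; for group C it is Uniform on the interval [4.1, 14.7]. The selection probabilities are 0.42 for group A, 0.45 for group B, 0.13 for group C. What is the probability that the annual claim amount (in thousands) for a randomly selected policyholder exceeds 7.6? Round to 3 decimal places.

0.298

Conditional on each group, P(X > 7.6): A: 0.000889025; B: 0.467666; C: 0.669811.
By total probability, P(X > 7.6) = 0.42·0.000889025 + 0.45·0.467666 + 0.13·0.669811 = 0.297899.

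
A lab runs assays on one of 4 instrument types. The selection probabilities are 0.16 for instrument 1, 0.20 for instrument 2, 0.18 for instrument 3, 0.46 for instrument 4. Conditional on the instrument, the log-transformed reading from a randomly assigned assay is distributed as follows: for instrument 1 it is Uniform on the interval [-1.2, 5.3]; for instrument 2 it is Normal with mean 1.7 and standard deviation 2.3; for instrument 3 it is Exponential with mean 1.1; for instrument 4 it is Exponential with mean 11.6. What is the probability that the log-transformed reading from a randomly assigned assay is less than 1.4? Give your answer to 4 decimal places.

Conditional on each instrument, P(X < 1.4): 1: 0.4; 2: 0.448111; 3: 0.719933; 4: 0.113691.
By total probability, P(X < 1.4) = 0.16·0.4 + 0.2·0.448111 + 0.18·0.719933 + 0.46·0.113691 = 0.335508.

0.3355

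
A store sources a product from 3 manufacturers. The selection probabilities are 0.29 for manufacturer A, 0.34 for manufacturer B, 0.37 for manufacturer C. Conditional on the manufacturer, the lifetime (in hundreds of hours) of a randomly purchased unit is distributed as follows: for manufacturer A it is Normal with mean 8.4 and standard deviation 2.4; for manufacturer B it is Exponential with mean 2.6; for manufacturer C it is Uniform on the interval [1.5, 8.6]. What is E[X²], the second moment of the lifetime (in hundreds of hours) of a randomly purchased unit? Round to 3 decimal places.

For each component E[X²] = Var + (mean)², giving A: 76.32; B: 13.52; C: 29.7033.
Overall E[X²] = 0.29·76.32 + 0.34·13.52 + 0.37·29.7033 = 37.7198.

37.720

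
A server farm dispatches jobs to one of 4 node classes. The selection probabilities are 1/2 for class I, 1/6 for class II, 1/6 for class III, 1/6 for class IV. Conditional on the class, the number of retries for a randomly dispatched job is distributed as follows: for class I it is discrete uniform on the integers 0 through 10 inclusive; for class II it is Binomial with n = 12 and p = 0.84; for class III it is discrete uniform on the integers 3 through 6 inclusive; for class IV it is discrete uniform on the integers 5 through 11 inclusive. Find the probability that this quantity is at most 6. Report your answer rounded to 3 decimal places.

0.534

Conditional on each class, P(X ≤ 6): I: 0.636364; II: 0.00645033; III: 1; IV: 0.285714.
By total probability, P(X ≤ 6) = 0.5·0.636364 + 0.166667·0.00645033 + 0.166667·1 + 0.166667·0.285714 = 0.533543.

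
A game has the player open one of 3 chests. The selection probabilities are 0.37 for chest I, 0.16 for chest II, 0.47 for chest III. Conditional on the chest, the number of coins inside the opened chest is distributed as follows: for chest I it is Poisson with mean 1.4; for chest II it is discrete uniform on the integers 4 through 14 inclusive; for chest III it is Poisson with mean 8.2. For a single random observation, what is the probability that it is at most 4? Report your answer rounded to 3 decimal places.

Conditional on each chest, P(X ≤ 4): I: 0.985747; II: 0.0909091; III: 0.0887402.
By total probability, P(X ≤ 4) = 0.37·0.985747 + 0.16·0.0909091 + 0.47·0.0887402 = 0.42098.

0.421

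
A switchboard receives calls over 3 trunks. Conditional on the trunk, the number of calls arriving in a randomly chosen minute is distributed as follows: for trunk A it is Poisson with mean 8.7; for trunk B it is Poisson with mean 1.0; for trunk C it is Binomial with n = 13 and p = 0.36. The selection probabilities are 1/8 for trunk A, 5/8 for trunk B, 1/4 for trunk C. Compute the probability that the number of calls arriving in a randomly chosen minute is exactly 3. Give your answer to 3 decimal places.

Conditional on each trunk, P(X = 3): A: 0.0182829; B: 0.0613132; C: 0.153841.
By total probability, P(X = 3) = 0.125·0.0182829 + 0.625·0.0613132 + 0.25·0.153841 = 0.0790665.

0.079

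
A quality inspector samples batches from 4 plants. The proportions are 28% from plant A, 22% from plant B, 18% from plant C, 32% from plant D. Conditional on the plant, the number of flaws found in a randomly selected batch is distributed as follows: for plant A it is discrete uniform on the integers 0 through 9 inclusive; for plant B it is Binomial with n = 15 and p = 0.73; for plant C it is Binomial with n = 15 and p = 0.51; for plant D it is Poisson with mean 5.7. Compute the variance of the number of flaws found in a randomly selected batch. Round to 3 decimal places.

11.242

Per component, A: μ=4.5, E[X²]=28.5; B: μ=10.95, E[X²]=122.859; C: μ=7.65, E[X²]=62.271; D: μ=5.7, E[X²]=38.19.
E[X] = 0.28·4.5 + 0.22·10.95 + 0.18·7.65 + 0.32·5.7 = 6.87.
E[X²] = 0.28·28.5 + 0.22·122.859 + 0.18·62.271 + 0.32·38.19 = 58.4386.
Var(X) = E[X²] − (E[X])² = 58.4386 − 47.1969 = 11.2417.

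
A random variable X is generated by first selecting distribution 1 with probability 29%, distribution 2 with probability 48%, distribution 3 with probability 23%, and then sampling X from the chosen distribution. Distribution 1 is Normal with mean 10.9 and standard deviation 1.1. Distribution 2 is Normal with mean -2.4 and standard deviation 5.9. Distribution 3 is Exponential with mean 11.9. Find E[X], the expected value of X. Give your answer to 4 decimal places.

Component means — 1: 10.9; 2: -2.4; 3: 11.9.
E[X] = 0.29·10.9 + 0.48·-2.4 + 0.23·11.9 = 4.746.

4.7460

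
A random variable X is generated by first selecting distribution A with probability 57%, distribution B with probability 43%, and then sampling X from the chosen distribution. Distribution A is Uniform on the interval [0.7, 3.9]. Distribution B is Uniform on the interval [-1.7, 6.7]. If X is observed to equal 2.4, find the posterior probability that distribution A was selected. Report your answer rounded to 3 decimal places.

0.777

Likelihoods f(2.4 | ·): A: 0.3125; B: 0.119048.
Posterior ∝ prior × likelihood. Numerator for A: 0.57·0.3125 = 0.178125.
Normalizing constant: 0.57·0.3125 + 0.43·0.119048 = 0.229315.
P(A | observation) = 0.178125 / 0.229315 = 0.776768.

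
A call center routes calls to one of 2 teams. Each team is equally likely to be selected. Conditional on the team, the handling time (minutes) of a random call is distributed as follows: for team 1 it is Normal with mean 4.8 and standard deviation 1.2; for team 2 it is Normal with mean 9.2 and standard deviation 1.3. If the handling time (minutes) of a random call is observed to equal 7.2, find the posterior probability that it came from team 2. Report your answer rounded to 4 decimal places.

Likelihoods f(7.2 | ·): 1: 0.0449925; 2: 0.0939742.
Posterior ∝ prior × likelihood. Numerator for 2: 0.5·0.0939742 = 0.0469871.
Normalizing constant: 0.5·0.0449925 + 0.5·0.0939742 = 0.0694833.
P(2 | observation) = 0.0469871 / 0.0694833 = 0.676236.

0.6762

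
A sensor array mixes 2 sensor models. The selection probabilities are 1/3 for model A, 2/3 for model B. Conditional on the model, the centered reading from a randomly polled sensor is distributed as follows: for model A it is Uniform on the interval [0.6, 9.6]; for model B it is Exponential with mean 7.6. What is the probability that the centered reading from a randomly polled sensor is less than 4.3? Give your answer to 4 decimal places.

Conditional on each model, P(X < 4.3): A: 0.411111; B: 0.432088.
By total probability, P(X < 4.3) = 0.333333·0.411111 + 0.666667·0.432088 = 0.425096.

0.4251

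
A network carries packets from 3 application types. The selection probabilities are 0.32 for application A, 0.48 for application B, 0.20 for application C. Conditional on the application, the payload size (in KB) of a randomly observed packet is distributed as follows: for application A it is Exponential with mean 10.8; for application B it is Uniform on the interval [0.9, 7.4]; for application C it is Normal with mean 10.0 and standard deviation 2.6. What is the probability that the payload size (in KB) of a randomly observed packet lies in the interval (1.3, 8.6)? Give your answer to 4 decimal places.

Conditional on each application, P(1.3 < X < 8.6): A: 0.435596; B: 0.938462; C: 0.29472.
By total probability, P(1.3 < X < 8.6) = 0.32·0.435596 + 0.48·0.938462 + 0.2·0.29472 = 0.648796.

0.6488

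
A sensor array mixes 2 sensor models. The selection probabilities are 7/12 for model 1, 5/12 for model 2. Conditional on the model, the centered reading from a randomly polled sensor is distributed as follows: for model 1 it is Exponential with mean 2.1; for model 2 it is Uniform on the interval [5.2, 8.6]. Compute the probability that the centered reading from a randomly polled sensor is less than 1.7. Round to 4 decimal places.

0.3237

Conditional on each model, P(X < 1.7): 1: 0.55493; 2: 0.
By total probability, P(X < 1.7) = 0.583333·0.55493 + 0.416667·0 = 0.323709.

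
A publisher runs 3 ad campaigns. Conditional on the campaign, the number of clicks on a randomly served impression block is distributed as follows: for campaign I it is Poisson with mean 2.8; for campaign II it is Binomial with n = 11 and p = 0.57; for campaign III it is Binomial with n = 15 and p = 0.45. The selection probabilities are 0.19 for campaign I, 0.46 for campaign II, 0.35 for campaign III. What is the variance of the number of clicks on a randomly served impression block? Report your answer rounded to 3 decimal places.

Per component, I: μ=2.8, E[X²]=10.64; II: μ=6.27, E[X²]=42.009; III: μ=6.75, E[X²]=49.275.
E[X] = 0.19·2.8 + 0.46·6.27 + 0.35·6.75 = 5.7787.
E[X²] = 0.19·10.64 + 0.46·42.009 + 0.35·49.275 = 38.592.
Var(X) = E[X²] − (E[X])² = 38.592 − 33.3934 = 5.19862.

5.199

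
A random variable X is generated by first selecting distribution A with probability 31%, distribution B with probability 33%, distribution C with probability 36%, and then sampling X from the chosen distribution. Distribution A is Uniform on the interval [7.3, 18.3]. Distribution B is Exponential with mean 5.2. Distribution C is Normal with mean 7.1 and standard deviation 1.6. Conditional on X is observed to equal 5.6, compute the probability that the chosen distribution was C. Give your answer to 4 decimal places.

0.7279

Likelihoods f(5.6 | ·): A: 0; B: 0.0655081; C: 0.160671.
Posterior ∝ prior × likelihood. Numerator for C: 0.36·0.160671 = 0.0578416.
Normalizing constant: 0.31·0 + 0.33·0.0655081 + 0.36·0.160671 = 0.0794593.
P(C | observation) = 0.0578416 / 0.0794593 = 0.72794.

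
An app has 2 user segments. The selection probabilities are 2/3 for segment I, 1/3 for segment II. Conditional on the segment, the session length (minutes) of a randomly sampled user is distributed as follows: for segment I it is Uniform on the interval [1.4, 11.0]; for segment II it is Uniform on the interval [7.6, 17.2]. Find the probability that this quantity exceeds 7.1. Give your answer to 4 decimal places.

0.6042

Conditional on each segment, P(X > 7.1): I: 0.40625; II: 1.
By total probability, P(X > 7.1) = 0.666667·0.40625 + 0.333333·1 = 0.604167.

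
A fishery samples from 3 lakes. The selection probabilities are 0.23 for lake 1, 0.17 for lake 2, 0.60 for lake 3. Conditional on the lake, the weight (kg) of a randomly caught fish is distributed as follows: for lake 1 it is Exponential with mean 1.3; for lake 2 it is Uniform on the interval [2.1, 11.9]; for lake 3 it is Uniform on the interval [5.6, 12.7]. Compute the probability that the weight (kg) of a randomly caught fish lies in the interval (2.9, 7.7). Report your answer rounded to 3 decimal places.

Conditional on each lake, P(2.9 < X < 7.7): 1: 0.104769; 2: 0.489796; 3: 0.295775.
By total probability, P(2.9 < X < 7.7) = 0.23·0.104769 + 0.17·0.489796 + 0.6·0.295775 = 0.284827.

0.285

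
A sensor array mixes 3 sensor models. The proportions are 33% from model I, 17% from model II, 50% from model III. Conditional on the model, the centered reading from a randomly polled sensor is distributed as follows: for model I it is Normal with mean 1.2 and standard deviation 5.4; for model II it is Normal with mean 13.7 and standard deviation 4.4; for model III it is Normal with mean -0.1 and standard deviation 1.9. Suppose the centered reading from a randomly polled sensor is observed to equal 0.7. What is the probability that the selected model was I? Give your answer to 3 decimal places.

0.201

Likelihoods f(0.7 | ·): I: 0.0735622; II: 0.0011532; III: 0.192158.
Posterior ∝ prior × likelihood. Numerator for I: 0.33·0.0735622 = 0.0242755.
Normalizing constant: 0.33·0.0735622 + 0.17·0.0011532 + 0.5·0.192158 = 0.120551.
P(I | observation) = 0.0242755 / 0.120551 = 0.201372.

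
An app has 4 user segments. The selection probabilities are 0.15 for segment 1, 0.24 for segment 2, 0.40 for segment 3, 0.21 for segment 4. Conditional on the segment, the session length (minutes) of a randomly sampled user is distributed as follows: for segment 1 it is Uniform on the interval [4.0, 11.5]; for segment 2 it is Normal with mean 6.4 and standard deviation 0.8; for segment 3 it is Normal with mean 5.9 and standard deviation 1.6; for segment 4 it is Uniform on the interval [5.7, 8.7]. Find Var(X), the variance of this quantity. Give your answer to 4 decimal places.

2.5169

Per component, 1: μ=7.75, E[X²]=64.75; 2: μ=6.4, E[X²]=41.6; 3: μ=5.9, E[X²]=37.37; 4: μ=7.2, E[X²]=52.59.
E[X] = 0.15·7.75 + 0.24·6.4 + 0.4·5.9 + 0.21·7.2 = 6.5705.
E[X²] = 0.15·64.75 + 0.24·41.6 + 0.4·37.37 + 0.21·52.59 = 45.6884.
Var(X) = E[X²] − (E[X])² = 45.6884 − 43.1715 = 2.51693.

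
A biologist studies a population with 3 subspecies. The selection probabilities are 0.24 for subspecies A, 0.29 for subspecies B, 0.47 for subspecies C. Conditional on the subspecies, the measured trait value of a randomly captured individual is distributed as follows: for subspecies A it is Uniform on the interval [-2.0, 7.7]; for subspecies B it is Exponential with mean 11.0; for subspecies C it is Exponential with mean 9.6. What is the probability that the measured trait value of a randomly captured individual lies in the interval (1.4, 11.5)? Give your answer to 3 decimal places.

0.574

Conditional on each subspecies, P(1.4 < X < 11.5): A: 0.649485; B: 0.528962; C: 0.562479.
By total probability, P(1.4 < X < 11.5) = 0.24·0.649485 + 0.29·0.528962 + 0.47·0.562479 = 0.57364.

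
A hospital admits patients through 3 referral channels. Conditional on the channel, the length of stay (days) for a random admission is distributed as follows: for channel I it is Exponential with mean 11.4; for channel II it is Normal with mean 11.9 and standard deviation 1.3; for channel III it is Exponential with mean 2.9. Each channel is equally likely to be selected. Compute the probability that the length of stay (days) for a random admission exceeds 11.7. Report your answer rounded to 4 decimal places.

0.3124

Conditional on each channel, P(X > 11.7): I: 0.358325; II: 0.561134; III: 0.0176948.
By total probability, P(X > 11.7) = 0.333333·0.358325 + 0.333333·0.561134 + 0.333333·0.0176948 = 0.312385.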